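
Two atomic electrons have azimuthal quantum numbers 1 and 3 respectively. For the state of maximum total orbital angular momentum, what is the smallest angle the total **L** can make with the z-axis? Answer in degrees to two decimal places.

The total orbital quantum number L ranges from |l₁ − l₂| to l₁ + l₂ in integer steps.
So L can be 2, 3, 4.
The maximum is L = 4, with |L_tot| = ℏ√(4·5) = 2√5 ℏ.
The minimum angle with z is arccos(4/√20) ≈ 26.57°.

θ_min ≈ 26.57°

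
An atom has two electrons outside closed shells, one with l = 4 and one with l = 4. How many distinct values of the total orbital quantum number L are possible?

9

Angular momentum addition gives L = |l₁ − l₂|, …, l₁ + l₂.
L ∈ {0, 1, 2, 3, 4, 5, 6, 7, 8}.
That is 9 values.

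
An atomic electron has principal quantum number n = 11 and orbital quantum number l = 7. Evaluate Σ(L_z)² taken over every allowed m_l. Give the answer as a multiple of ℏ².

Σ(L_z)² = 280 ℏ²

The allowed m_l values are -7, -6, -5, -4, -3, -2, -1, 0, 1, 2, 3, 4, 5, 6, 7.
Σ m_l² = l(l+1)(2l+1)/3 = 7·8·15/3 = 280.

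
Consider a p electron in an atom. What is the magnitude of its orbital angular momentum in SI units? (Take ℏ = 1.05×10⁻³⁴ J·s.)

|L| = 1.48×10⁻³⁴ J·s

The letter p corresponds to l = 1.
|L| = ℏ√(l(l+1)) = ℏ√(1·2) = √2 ℏ
Numerically, |L| = 1.414 × (1.05×10⁻³⁴ J·s) = 1.48×10⁻³⁴ J·s.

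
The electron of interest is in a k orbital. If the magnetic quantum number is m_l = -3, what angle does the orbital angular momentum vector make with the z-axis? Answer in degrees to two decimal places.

θ ≈ 113.63°

For a k orbital, l = 7.
|L| = √(l(l+1)) ℏ = 2√14 ℏ.
L_z = m_l ℏ = −3ℏ.
cos θ = L_z/|L| = -3/√56, so θ ≈ 113.63°.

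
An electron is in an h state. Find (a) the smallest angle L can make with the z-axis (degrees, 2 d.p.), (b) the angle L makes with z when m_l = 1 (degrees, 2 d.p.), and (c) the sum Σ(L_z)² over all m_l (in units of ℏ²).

θ_min ≈ 24.09°; θ(m_l=1) ≈ 79.48°; Σ(L_z)² = 110 ℏ²

For an h orbital, l = 5.
cos θ_min = 5/√30, so θ_min ≈ 24.09°.
For m_l = 1: cos θ = 1/√30, θ ≈ 79.48°.
Σ m_l² = 110, so Σ(L_z)² = 110 ℏ².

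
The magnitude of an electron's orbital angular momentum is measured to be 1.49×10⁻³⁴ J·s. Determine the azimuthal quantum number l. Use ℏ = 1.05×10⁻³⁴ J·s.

In units of ℏ, |L| ≈ 1.419.
l(l+1) ≈ 1.419² ≈ 2.01, so l = 1.

l = 1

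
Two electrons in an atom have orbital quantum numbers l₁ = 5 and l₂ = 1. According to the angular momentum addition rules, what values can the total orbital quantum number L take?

By the triangle rule, |l₁ − l₂| ≤ L ≤ l₁ + l₂.
So L can be 4, 5, 6.

L = 4, 5, 6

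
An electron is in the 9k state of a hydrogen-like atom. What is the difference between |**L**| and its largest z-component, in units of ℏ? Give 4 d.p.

|L| − L_z,max ≈ 0.4833ℏ

For 9k, l = 7.
|L| = 2√14 ℏ ≈ 7.4833ℏ, while L_z,max = lℏ = 7ℏ.
The difference is (2√14 − 7)ℏ ≈ 0.4833ℏ.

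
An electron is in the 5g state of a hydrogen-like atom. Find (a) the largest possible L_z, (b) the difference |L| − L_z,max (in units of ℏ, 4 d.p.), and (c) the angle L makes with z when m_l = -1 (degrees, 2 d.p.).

5g means n = 5, l = 4.
L_z,max = lℏ = 4ℏ.
|L| − L_z,max = (2√5 − 4)ℏ ≈ 0.4721ℏ.
For m_l = -1: cos θ = -1/√20, θ ≈ 102.92°.

L_z,max = 4ℏ; |L|−L_z,max ≈ 0.4721ℏ; θ(m_l=-1) ≈ 102.92°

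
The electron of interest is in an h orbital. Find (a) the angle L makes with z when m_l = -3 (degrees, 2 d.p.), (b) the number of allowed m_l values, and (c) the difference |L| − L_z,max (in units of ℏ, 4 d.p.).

The letter h corresponds to l = 5.
For m_l = -3: cos θ = -3/√30, θ ≈ 123.21°.
There are 2l+1 = 11 values of m_l.
|L| − L_z,max = (√30 − 5)ℏ ≈ 0.4772ℏ.

θ(m_l=-3) ≈ 123.21°; 11 values; |L|−L_z,max ≈ 0.4772ℏ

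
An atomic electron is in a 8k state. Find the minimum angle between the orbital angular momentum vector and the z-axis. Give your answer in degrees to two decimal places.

For 8k, l = 7.
|L| = ℏ√(l(l+1)) = 2√14 ℏ.
The smallest angle corresponds to the largest L_z, i.e. m_l = l = 7, giving L_z = 7ℏ.
cos θ_min = 7/√56, so θ_min ≈ 20.70°.

θ_min ≈ 20.70°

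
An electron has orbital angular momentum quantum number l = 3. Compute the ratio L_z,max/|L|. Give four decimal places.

|L| = 2√3 ℏ ≈ 3.4641ℏ, while L_z,max = lℏ = 3ℏ.
L_z,max/|L| = 3/√12 = 0.8660.

L_z,max/|L| = 0.8660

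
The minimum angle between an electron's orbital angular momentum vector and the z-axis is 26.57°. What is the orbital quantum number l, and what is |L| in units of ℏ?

At minimum angle, m_l = l, so cos θ = l/√(l(l+1)); cos²θ = l/(l+1) = 0.7999.
Solving: l = 4.
Then |L| = ℏ√(4·5) = 2√5 ℏ.

l = 4, |L| = 2√5 ℏ ≈ 4.472ℏ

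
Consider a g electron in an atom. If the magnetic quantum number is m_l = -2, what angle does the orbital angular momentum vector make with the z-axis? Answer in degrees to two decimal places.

The letter g corresponds to l = 4.
|L| = √(l(l+1)) ℏ = 2√5 ℏ.
L_z = m_l ℏ = −2ℏ.
cos θ = L_z/|L| = -2/√20, so θ ≈ 116.57°.

θ ≈ 116.57°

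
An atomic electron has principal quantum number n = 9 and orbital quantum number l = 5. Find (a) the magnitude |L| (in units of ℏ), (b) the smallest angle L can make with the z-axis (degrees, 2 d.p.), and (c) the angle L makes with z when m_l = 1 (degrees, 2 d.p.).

|L| = √30 ℏ ≈ 5.477ℏ; θ_min ≈ 24.09°; θ(m_l=1) ≈ 79.48°

|L| = ℏ√(5·6) = √30 ℏ ≈ 5.477ℏ.
cos θ_min = 5/√30, so θ_min ≈ 24.09°.
For m_l = 1: cos θ = 1/√30, θ ≈ 79.48°.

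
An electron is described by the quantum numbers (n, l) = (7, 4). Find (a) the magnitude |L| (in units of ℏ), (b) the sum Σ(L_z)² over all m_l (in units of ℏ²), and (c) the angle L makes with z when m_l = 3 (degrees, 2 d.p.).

|L| = 2√5 ℏ ≈ 4.472ℏ; Σ(L_z)² = 60 ℏ²; θ(m_l=3) ≈ 47.87°

|L| = ℏ√(4·5) = 2√5 ℏ ≈ 4.472ℏ.
Σ m_l² = 60, so Σ(L_z)² = 60 ℏ².
For m_l = 3: cos θ = 3/√20, θ ≈ 47.87°.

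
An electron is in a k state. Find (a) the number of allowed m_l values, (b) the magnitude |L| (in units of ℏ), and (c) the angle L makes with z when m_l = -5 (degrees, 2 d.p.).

A k state has l = 7.
There are 2l+1 = 15 values of m_l.
|L| = ℏ√(7·8) = 2√14 ℏ ≈ 7.483ℏ.
For m_l = -5: cos θ = -5/√56, θ ≈ 131.92°.

15 values; |L| = 2√14 ℏ ≈ 7.483ℏ; θ(m_l=-5) ≈ 131.92°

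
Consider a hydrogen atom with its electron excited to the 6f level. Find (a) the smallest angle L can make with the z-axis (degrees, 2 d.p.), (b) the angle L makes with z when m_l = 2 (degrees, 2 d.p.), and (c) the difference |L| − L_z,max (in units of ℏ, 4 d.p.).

θ_min ≈ 30.00°; θ(m_l=2) ≈ 54.74°; |L|−L_z,max ≈ 0.4641ℏ

The 6f level has l = 3.
cos θ_min = 3/√12, so θ_min ≈ 30.00°.
For m_l = 2: cos θ = 2/√12, θ ≈ 54.74°.
|L| − L_z,max = (2√3 − 3)ℏ ≈ 0.4641ℏ.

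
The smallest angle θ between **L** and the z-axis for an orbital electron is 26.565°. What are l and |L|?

cos θ_min = l/√(l(l+1)) = √(l/(l+1)), so l/(l+1) = cos²(26.565°) = 0.8000.
Solving: l = 4.
Then |L| = ℏ√(4·5) = 2√5 ℏ.

l = 4, |L| = 2√5 ℏ ≈ 4.472ℏ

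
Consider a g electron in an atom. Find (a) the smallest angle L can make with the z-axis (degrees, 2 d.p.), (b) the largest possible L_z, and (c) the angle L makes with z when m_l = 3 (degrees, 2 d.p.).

A g state has l = 4.
cos θ_min = 4/√20, so θ_min ≈ 26.57°.
L_z,max = lℏ = 4ℏ.
For m_l = 3: cos θ = 3/√20, θ ≈ 47.87°.

θ_min ≈ 26.57°; L_z,max = 4ℏ; θ(m_l=3) ≈ 47.87°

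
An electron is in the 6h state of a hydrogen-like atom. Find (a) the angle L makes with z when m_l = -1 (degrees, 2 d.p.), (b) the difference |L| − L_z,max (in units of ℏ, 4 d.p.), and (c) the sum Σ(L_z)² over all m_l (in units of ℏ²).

The 6h subshell has l = 5.
For m_l = -1: cos θ = -1/√30, θ ≈ 100.52°.
|L| − L_z,max = (√30 − 5)ℏ ≈ 0.4772ℏ.
Σ m_l² = 110, so Σ(L_z)² = 110 ℏ².

θ(m_l=-1) ≈ 100.52°; |L|−L_z,max ≈ 0.4772ℏ; Σ(L_z)² = 110 ℏ²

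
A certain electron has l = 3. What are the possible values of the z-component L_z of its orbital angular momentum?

L_z = m_l ℏ with m_l ranging from −l to +l in integer steps.
For l = 3: m_l ∈ {-3, -2, -1, 0, 1, 2, 3}.

L_z ∈ {−3ℏ, −2ℏ, −ℏ, 0, ℏ, 2ℏ, 3ℏ}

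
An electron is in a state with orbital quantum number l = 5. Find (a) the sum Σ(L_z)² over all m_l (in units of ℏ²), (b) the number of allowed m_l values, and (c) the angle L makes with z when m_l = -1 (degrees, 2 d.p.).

Σ m_l² = 110, so Σ(L_z)² = 110 ℏ².
There are 2l+1 = 11 values of m_l.
For m_l = -1: cos θ = -1/√30, θ ≈ 100.52°.

Σ(L_z)² = 110 ℏ²; 11 values; θ(m_l=-1) ≈ 100.52°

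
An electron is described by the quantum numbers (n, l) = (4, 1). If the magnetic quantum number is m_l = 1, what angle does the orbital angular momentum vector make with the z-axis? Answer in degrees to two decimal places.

|L| = ℏ√(l(l+1)) = √2 ℏ.
L_z = m_l ℏ = 1ℏ.
cos θ = L_z/|L| = 1/√2, so θ ≈ 45.00°.

θ ≈ 45.00°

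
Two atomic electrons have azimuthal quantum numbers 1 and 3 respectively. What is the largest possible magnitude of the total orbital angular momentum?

|L_tot|_max = 2√5 ℏ ≈ 4.472ℏ

L runs from |1 − 3| = 2 to 1 + 3 = 4.
So L can be 2, 3, 4.
The largest magnitude corresponds to L = 4: |L_tot| = ℏ√(4·5) = 2√5 ℏ.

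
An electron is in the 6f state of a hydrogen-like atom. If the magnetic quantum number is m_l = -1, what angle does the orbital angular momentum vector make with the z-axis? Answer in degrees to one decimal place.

6f means n = 6, l = 3.
|L|² = l(l+1)ℏ² = 12ℏ², so |L| = 2√3 ℏ.
L_z = m_l ℏ = −1ℏ.
cos θ = L_z/|L| = -1/√12, so θ ≈ 106.8°.

θ ≈ 106.8°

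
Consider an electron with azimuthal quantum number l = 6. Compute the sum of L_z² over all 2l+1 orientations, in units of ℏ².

Σ(L_z)² = 182 ℏ²

m_l runs from −6 to 6, i.e. {-6, -5, -4, -3, -2, -1, 0, 1, 2, 3, 4, 5, 6}.
Σ m_l² = l(l+1)(2l+1)/3 = 6·7·13/3 = 182.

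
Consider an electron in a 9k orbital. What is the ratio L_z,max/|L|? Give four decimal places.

The 9k subshell has l = 7.
|L| = 2√14 ℏ ≈ 7.4833ℏ, while L_z,max = lℏ = 7ℏ.
L_z,max/|L| = 7/√56 = 0.9354.

L_z,max/|L| = 0.9354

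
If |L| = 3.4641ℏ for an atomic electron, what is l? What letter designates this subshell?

|L| = ℏ√(l(l+1)), so l(l+1) = 12.
Solving: l = 3.

l = 3 (f orbital)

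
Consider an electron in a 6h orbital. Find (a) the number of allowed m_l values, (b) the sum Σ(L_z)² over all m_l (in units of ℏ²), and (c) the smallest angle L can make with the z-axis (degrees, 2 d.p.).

The 6h subshell has l = 5.
There are 2l+1 = 11 values of m_l.
Σ m_l² = 110, so Σ(L_z)² = 110 ℏ².
cos θ_min = 5/√30, so θ_min ≈ 24.09°.

11 values; Σ(L_z)² = 110 ℏ²; θ_min ≈ 24.09°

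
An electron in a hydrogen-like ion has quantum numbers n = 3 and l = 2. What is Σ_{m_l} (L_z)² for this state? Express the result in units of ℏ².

Σ(L_z)² = 10 ℏ²

The allowed m_l values are -2, -1, 0, 1, 2.
Summing m² from −2 to 2: Σ m_l² = 10.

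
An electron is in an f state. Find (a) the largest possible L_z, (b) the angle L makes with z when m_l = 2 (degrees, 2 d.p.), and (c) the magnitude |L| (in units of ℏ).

An f state has l = 3.
L_z,max = lℏ = 3ℏ.
For m_l = 2: cos θ = 2/√12, θ ≈ 54.74°.
|L| = ℏ√(3·4) = 2√3 ℏ ≈ 3.464ℏ.

L_z,max = 3ℏ; θ(m_l=2) ≈ 54.74°; |L| = 2√3 ℏ ≈ 3.464ℏ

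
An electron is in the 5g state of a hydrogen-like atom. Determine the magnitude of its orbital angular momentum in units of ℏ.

For 5g, l = 4.
|L| = ℏ√(l(l+1)) = ℏ√(4·5) = 2√5 ℏ

|L| = 2√5 ℏ ≈ 4.472ℏ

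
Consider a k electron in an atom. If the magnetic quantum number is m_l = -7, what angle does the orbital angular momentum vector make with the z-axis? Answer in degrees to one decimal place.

For a k orbital, l = 7.
|L| = √(l(l+1)) ℏ = 2√14 ℏ.
L_z = m_l ℏ = −7ℏ.
cos θ = L_z/|L| = -7/√56, so θ ≈ 159.3°.

θ ≈ 159.3°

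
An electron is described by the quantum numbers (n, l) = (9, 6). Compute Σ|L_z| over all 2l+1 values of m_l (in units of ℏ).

m_l runs from −6 to 6, i.e. {-6, -5, -4, -3, -2, -1, 0, 1, 2, 3, 4, 5, 6}.
Σ|m_l| = 2(1+2+…+6) = 42.

Σ|L_z| = 42 ℏ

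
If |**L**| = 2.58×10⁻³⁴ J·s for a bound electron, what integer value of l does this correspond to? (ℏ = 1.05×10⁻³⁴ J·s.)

l = 2

|L|/ℏ = (2.58×10⁻³⁴)/(1.05×10⁻³⁴) ≈ 2.457.
l(l+1) ≈ 2.457² ≈ 6.04, so l = 2.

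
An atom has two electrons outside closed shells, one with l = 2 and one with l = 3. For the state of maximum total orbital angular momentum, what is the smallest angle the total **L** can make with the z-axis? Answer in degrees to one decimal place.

θ_min ≈ 24.1°

L runs from |2 − 3| = 1 to 2 + 3 = 5.
Allowed values: L = 1, 2, 3, 4, 5.
The maximum is L = 5, with |L_tot| = ℏ√(5·6) = √30 ℏ.
The minimum angle with z is arccos(5/√30) ≈ 24.1°.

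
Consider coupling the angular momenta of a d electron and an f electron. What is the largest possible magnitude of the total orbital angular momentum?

|L_tot|_max = √30 ℏ ≈ 5.477ℏ

L runs from |2 − 3| = 1 to 2 + 3 = 5.
L ∈ {1, 2, 3, 4, 5}.
The largest magnitude corresponds to L = 5: |L_tot| = ℏ√(5·6) = √30 ℏ.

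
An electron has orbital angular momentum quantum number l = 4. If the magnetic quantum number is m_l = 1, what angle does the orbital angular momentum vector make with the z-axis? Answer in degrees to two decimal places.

θ ≈ 77.08°

|L|² = l(l+1)ℏ² = 20ℏ², so |L| = 2√5 ℏ.
L_z = m_l ℏ = 1ℏ.
cos θ = L_z/|L| = 1/√20, so θ ≈ 77.08°.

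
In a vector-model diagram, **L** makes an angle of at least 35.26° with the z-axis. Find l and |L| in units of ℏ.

cos θ_min = l/√(l(l+1)) = √(l/(l+1)), so l/(l+1) = cos²(35.26°) = 0.6667.
Thus l = 0.6667/(1 − 0.6667) ≈ 2.
Then |L| = ℏ√(2·3) = √6 ℏ.

l = 2, |L| = √6 ℏ ≈ 2.449ℏ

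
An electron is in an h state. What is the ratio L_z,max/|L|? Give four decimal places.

An h state has l = 5.
|L| = √30 ℏ ≈ 5.4772ℏ, while L_z,max = lℏ = 5ℏ.
L_z,max/|L| = 5/√30 = 0.9129.

L_z,max/|L| = 0.9129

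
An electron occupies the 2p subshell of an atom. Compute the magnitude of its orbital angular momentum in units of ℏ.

The 2p subshell has l = 1.
|L| = ℏ√(l(l+1)) = ℏ√(1·2) = √2 ℏ

|L| = √2 ℏ ≈ 1.414ℏ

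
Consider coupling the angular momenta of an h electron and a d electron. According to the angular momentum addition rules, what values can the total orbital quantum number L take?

Angular momentum addition gives L = |l₁ − l₂|, …, l₁ + l₂.
So L can be 3, 4, 5, 6, 7.

L = 3, 4, 5, 6, 7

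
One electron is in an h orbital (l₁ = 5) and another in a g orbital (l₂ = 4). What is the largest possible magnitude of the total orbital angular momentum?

|L_tot|_max = 3√10 ℏ ≈ 9.487ℏ

By the triangle rule, |l₁ − l₂| ≤ L ≤ l₁ + l₂.
So L can be 1, 2, 3, 4, 5, 6, 7, 8, 9.
The largest magnitude corresponds to L = 9: |L_tot| = ℏ√(9·10) = 3√10 ℏ.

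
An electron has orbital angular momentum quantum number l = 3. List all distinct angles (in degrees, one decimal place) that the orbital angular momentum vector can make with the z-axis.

|L| = √(l(l+1)) ℏ = 2√3 ℏ.
cos θ = m_l/√12 for each m_l ∈ {-3, -2, -1, 0, 1, 2, 3}.

θ ∈ {30.0°, 54.7°, 73.2°, 90.0°, 106.8°, 125.3°, 150.0°}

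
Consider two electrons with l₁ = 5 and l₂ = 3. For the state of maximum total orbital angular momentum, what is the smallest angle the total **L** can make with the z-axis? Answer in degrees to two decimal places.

L runs from |5 − 3| = 2 to 5 + 3 = 8.
L ∈ {2, 3, 4, 5, 6, 7, 8}.
The maximum is L = 8, with |L_tot| = ℏ√(8·9) = 6√2 ℏ.
The minimum angle with z is arccos(8/√72) ≈ 19.47°.

θ_min ≈ 19.47°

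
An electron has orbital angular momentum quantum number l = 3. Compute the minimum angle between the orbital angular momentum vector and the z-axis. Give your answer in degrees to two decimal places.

θ_min ≈ 30.00°

|L| = ℏ√(l(l+1)) = 2√3 ℏ.
The smallest angle corresponds to the largest L_z, i.e. m_l = l = 3, giving L_z = 3ℏ.
cos θ_min = 3/√12, so θ_min ≈ 30.00°.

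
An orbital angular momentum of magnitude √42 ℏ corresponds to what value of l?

l = 6

(|L|/ℏ)² = l(l+1) = 42.
Solving: l = 6.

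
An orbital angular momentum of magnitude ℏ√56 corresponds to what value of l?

|L| = ℏ√(l(l+1)), so l(l+1) = 56.
l² + l − 56 = 0 ⇒ l = 7.

l = 7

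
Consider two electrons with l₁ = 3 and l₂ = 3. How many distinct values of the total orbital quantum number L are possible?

L runs from |3 − 3| = 0 to 3 + 3 = 6.
Allowed values: L = 0, 1, 2, 3, 4, 5, 6.
That is 7 values.

7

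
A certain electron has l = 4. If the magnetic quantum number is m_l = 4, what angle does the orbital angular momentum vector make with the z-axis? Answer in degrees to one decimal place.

|L|² = l(l+1)ℏ² = 20ℏ², so |L| = 2√5 ℏ.
L_z = m_l ℏ = 4ℏ.
cos θ = L_z/|L| = 4/√20, so θ ≈ 26.6°.

θ ≈ 26.6°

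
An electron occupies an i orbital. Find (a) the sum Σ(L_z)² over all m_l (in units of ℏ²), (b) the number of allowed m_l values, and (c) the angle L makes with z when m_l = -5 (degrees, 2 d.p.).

Σ(L_z)² = 182 ℏ²; 13 values; θ(m_l=-5) ≈ 140.49°

The letter i corresponds to l = 6.
Σ m_l² = 182, so Σ(L_z)² = 182 ℏ².
There are 2l+1 = 13 values of m_l.
For m_l = -5: cos θ = -5/√42, θ ≈ 140.49°.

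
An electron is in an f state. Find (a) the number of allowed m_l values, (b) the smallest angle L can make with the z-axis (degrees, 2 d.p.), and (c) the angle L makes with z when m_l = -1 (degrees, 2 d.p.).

An f state has l = 3.
There are 2l+1 = 7 values of m_l.
cos θ_min = 3/√12, so θ_min ≈ 30.00°.
For m_l = -1: cos θ = -1/√12, θ ≈ 106.78°.

7 values; θ_min ≈ 30.00°; θ(m_l=-1) ≈ 106.78°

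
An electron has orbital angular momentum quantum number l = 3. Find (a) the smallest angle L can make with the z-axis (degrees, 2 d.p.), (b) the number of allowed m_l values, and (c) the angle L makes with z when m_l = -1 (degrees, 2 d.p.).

cos θ_min = 3/√12, so θ_min ≈ 30.00°.
There are 2l+1 = 7 values of m_l.
For m_l = -1: cos θ = -1/√12, θ ≈ 106.78°.

θ_min ≈ 30.00°; 7 values; θ(m_l=-1) ≈ 106.78°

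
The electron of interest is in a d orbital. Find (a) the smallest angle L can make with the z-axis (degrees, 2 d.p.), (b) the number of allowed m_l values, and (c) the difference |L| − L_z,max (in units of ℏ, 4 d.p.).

For a d orbital, l = 2.
cos θ_min = 2/√6, so θ_min ≈ 35.26°.
There are 2l+1 = 5 values of m_l.
|L| − L_z,max = (√6 − 2)ℏ ≈ 0.4495ℏ.

θ_min ≈ 35.26°; 5 values; |L|−L_z,max ≈ 0.4495ℏ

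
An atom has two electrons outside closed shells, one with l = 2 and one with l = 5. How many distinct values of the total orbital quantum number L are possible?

5

By the triangle rule, |l₁ − l₂| ≤ L ≤ l₁ + l₂.
Allowed values: L = 3, 4, 5, 6, 7.
That is 5 values.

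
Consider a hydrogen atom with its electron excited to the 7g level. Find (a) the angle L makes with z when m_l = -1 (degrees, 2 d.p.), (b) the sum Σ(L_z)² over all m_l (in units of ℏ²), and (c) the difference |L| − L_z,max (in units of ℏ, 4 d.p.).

θ(m_l=-1) ≈ 102.92°; Σ(L_z)² = 60 ℏ²; |L|−L_z,max ≈ 0.4721ℏ

The 7g level has l = 4.
For m_l = -1: cos θ = -1/√20, θ ≈ 102.92°.
Σ m_l² = 60, so Σ(L_z)² = 60 ℏ².
|L| − L_z,max = (2√5 − 4)ℏ ≈ 0.4721ℏ.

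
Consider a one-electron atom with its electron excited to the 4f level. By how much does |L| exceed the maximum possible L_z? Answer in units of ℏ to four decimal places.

|L| − L_z,max ≈ 0.4641ℏ

The 4f level has l = 3.
|L| = 2√3 ℏ ≈ 3.4641ℏ, while L_z,max = lℏ = 3ℏ.
The difference is (2√3 − 3)ℏ ≈ 0.4641ℏ.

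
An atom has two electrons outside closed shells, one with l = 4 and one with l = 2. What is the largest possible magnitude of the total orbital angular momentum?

L runs from |4 − 2| = 2 to 4 + 2 = 6.
Allowed values: L = 2, 3, 4, 5, 6.
The largest magnitude corresponds to L = 6: |L_tot| = ℏ√(6·7) = √42 ℏ.

|L_tot|_max = √42 ℏ ≈ 6.481ℏ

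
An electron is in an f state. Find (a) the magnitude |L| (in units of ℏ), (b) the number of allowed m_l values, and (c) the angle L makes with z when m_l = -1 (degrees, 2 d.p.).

For an f orbital, l = 3.
|L| = ℏ√(3·4) = 2√3 ℏ ≈ 3.464ℏ.
There are 2l+1 = 7 values of m_l.
For m_l = -1: cos θ = -1/√12, θ ≈ 106.78°.

|L| = 2√3 ℏ ≈ 3.464ℏ; 7 values; θ(m_l=-1) ≈ 106.78°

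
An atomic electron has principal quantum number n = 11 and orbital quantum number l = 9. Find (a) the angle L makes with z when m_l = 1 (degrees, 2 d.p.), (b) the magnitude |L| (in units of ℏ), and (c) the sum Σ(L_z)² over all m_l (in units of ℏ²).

θ(m_l=1) ≈ 83.95°; |L| = 3√10 ℏ ≈ 9.487ℏ; Σ(L_z)² = 570 ℏ²

For m_l = 1: cos θ = 1/√90, θ ≈ 83.95°.
|L| = ℏ√(9·10) = 3√10 ℏ ≈ 9.487ℏ.
Σ m_l² = 570, so Σ(L_z)² = 570 ℏ².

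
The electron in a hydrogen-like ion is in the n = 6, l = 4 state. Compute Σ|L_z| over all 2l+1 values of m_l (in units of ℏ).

m_l runs from −4 to 4, i.e. {-4, -3, -2, -1, 0, 1, 2, 3, 4}.
Σ|m_l| = l(l+1) = 20.

Σ|L_z| = 20 ℏ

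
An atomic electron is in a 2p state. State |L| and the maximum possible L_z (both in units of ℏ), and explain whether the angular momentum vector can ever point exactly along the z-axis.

No: L_z,max = 1ℏ < |L| = √2 ℏ ≈ 1.414ℏ

For 2p, l = 1.
|L| = √2 ℏ ≈ 1.4142ℏ, while L_z,max = lℏ = 1ℏ.
Since |L| > L_z,max, the vector can never point exactly along z; the closest it comes is θ_min = arccos(1/√2) ≈ 45.0°.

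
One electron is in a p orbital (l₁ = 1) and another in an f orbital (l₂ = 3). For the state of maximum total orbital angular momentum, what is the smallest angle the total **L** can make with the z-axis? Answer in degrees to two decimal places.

The total orbital quantum number L ranges from |l₁ − l₂| to l₁ + l₂ in integer steps.
Allowed values: L = 2, 3, 4.
The maximum is L = 4, with |L_tot| = ℏ√(4·5) = 2√5 ℏ.
The minimum angle with z is arccos(4/√20) ≈ 26.57°.

θ_min ≈ 26.57°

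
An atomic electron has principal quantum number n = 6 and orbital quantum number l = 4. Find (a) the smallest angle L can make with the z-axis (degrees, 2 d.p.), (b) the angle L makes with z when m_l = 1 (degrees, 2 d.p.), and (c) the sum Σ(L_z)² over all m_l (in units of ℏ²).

θ_min ≈ 26.57°; θ(m_l=1) ≈ 77.08°; Σ(L_z)² = 60 ℏ²

cos θ_min = 4/√20, so θ_min ≈ 26.57°.
For m_l = 1: cos θ = 1/√20, θ ≈ 77.08°.
Σ m_l² = 60, so Σ(L_z)² = 60 ℏ².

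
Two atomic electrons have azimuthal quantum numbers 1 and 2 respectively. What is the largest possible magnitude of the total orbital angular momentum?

L runs from |1 − 2| = 1 to 1 + 2 = 3.
L ∈ {1, 2, 3}.
The largest magnitude corresponds to L = 3: |L_tot| = ℏ√(3·4) = 2√3 ℏ.

|L_tot|_max = 2√3 ℏ ≈ 3.464ℏ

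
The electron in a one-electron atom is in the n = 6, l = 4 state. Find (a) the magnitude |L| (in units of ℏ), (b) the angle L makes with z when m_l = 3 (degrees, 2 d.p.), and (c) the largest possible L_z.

|L| = 2√5 ℏ ≈ 4.472ℏ; θ(m_l=3) ≈ 47.87°; L_z,max = 4ℏ

|L| = ℏ√(4·5) = 2√5 ℏ ≈ 4.472ℏ.
For m_l = 3: cos θ = 3/√20, θ ≈ 47.87°.
L_z,max = lℏ = 4ℏ.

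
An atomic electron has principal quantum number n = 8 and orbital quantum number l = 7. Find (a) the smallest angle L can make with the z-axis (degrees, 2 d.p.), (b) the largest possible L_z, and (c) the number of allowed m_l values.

cos θ_min = 7/√56, so θ_min ≈ 20.70°.
L_z,max = lℏ = 7ℏ.
There are 2l+1 = 15 values of m_l.

θ_min ≈ 20.70°; L_z,max = 7ℏ; 15 values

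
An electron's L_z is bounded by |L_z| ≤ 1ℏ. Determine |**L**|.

|L| = √2 ℏ ≈ 1.414ℏ

The maximum L_z equals lℏ, giving l = 1.
|L| = √(l(l+1)) ℏ = √2 ℏ.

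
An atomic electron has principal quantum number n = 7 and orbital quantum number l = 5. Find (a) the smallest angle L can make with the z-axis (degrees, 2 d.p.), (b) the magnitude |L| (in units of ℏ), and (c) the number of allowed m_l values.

θ_min ≈ 24.09°; |L| = √30 ℏ ≈ 5.477ℏ; 11 values

cos θ_min = 5/√30, so θ_min ≈ 24.09°.
|L| = ℏ√(5·6) = √30 ℏ ≈ 5.477ℏ.
There are 2l+1 = 11 values of m_l.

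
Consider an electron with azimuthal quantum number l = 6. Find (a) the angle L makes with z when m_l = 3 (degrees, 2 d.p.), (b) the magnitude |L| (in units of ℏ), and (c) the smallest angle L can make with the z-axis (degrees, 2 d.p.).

For m_l = 3: cos θ = 3/√42, θ ≈ 62.42°.
|L| = ℏ√(6·7) = √42 ℏ ≈ 6.481ℏ.
cos θ_min = 6/√42, so θ_min ≈ 22.21°.

θ(m_l=3) ≈ 62.42°; |L| = √42 ℏ ≈ 6.481ℏ; θ_min ≈ 22.21°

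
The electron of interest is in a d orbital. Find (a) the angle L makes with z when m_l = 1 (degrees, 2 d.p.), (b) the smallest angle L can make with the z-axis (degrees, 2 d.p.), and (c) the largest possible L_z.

θ(m_l=1) ≈ 65.91°; θ_min ≈ 35.26°; L_z,max = 2ℏ

For a d orbital, l = 2.
For m_l = 1: cos θ = 1/√6, θ ≈ 65.91°.
cos θ_min = 2/√6, so θ_min ≈ 35.26°.
L_z,max = lℏ = 2ℏ.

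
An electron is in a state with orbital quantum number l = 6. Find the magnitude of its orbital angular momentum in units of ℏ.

|L| = √42 ℏ ≈ 6.481ℏ

|L| = ℏ√(l(l+1)) = ℏ√(6·7) = √42 ℏ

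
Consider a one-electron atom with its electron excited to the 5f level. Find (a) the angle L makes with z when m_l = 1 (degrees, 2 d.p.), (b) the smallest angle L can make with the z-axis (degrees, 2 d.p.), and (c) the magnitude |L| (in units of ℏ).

θ(m_l=1) ≈ 73.22°; θ_min ≈ 30.00°; |L| = 2√3 ℏ ≈ 3.464ℏ

The 5f level has l = 3.
For m_l = 1: cos θ = 1/√12, θ ≈ 73.22°.
cos θ_min = 3/√12, so θ_min ≈ 30.00°.
|L| = ℏ√(3·4) = 2√3 ℏ ≈ 3.464ℏ.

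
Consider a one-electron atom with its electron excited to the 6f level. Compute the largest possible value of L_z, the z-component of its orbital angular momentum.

The 6f level has l = 3.
L_z = m_l ℏ with m_l ∈ {−3, …, 3}; the maximum is m_l = 3.

L_z,max = 3ℏ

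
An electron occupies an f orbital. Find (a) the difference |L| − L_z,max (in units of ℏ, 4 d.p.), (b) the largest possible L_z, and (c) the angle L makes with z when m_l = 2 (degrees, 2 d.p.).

|L|−L_z,max ≈ 0.4641ℏ; L_z,max = 3ℏ; θ(m_l=2) ≈ 54.74°

For an f orbital, l = 3.
|L| − L_z,max = (2√3 − 3)ℏ ≈ 0.4641ℏ.
L_z,max = lℏ = 3ℏ.
For m_l = 2: cos θ = 2/√12, θ ≈ 54.74°.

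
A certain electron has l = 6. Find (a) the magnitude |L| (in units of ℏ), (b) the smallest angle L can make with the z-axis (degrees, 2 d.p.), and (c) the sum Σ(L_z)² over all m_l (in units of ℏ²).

|L| = √42 ℏ ≈ 6.481ℏ; θ_min ≈ 22.21°; Σ(L_z)² = 182 ℏ²

|L| = ℏ√(6·7) = √42 ℏ ≈ 6.481ℏ.
cos θ_min = 6/√42, so θ_min ≈ 22.21°.
Σ m_l² = 182, so Σ(L_z)² = 182 ℏ².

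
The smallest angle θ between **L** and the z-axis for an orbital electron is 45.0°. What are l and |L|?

l = 1, |L| = √2 ℏ ≈ 1.414ℏ

cos θ_min = l/√(l(l+1)) = √(l/(l+1)), so l/(l+1) = cos²(45.0°) = 0.5000.
Thus l = 0.5000/(1 − 0.5000) ≈ 1.
Then |L| = ℏ√(1·2) = √2 ℏ.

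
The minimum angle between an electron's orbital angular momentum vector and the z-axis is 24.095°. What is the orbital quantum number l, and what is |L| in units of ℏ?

l = 5, |L| = √30 ℏ ≈ 5.477ℏ

cos θ_min = l/√(l(l+1)) = √(l/(l+1)), so l/(l+1) = cos²(24.095°) = 0.8333.
Thus l = 0.8333/(1 − 0.8333) ≈ 5.
Then |L| = ℏ√(5·6) = √30 ℏ.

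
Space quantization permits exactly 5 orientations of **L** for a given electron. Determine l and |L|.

Since there are 2l+1 = 5 values of m_l, l = 2.
|L| = ℏ√(l(l+1)) = ℏ√(2·3) = √6 ℏ.

l = 2, |L| = √6 ℏ ≈ 2.449ℏ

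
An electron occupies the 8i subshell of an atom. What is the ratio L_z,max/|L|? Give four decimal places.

L_z,max/|L| = 0.9258

For 8i, l = 6.
|L| = √42 ℏ ≈ 6.4807ℏ, while L_z,max = lℏ = 6ℏ.
L_z,max/|L| = 6/√42 = 0.9258.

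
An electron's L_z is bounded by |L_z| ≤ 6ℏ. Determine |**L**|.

|L| = √42 ℏ ≈ 6.481ℏ

Since max m_l = l, l = 6.
|L| = √(l(l+1)) ℏ = √42 ℏ.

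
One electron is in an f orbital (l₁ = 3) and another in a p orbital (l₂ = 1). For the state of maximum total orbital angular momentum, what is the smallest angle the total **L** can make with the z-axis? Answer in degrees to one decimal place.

θ_min ≈ 26.6°

The total orbital quantum number L ranges from |l₁ − l₂| to l₁ + l₂ in integer steps.
So L can be 2, 3, 4.
The maximum is L = 4, with |L_tot| = ℏ√(4·5) = 2√5 ℏ.
The minimum angle with z is arccos(4/√20) ≈ 26.6°.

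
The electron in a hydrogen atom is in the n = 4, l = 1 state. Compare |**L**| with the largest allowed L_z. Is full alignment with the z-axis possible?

|L| = √2 ℏ ≈ 1.4142ℏ, while L_z,max = lℏ = 1ℏ.
Since |L| > L_z,max, the vector can never point exactly along z; the closest it comes is θ_min = arccos(1/√2) ≈ 45.0°.

No: L_z,max = 1ℏ < |L| = √2 ℏ ≈ 1.414ℏ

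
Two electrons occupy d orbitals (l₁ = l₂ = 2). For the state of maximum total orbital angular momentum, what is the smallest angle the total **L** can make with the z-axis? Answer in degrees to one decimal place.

Angular momentum addition gives L = |l₁ − l₂|, …, l₁ + l₂.
L ∈ {0, 1, 2, 3, 4}.
The maximum is L = 4, with |L_tot| = ℏ√(4·5) = 2√5 ℏ.
The minimum angle with z is arccos(4/√20) ≈ 26.6°.

θ_min ≈ 26.6°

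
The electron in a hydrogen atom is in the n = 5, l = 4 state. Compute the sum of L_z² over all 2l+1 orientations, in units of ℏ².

Σ(L_z)² = 60 ℏ²

m_l runs from −4 to 4, i.e. {-4, -3, -2, -1, 0, 1, 2, 3, 4}.
Σ m_l² = l(l+1)(2l+1)/3 = 4·5·9/3 = 60.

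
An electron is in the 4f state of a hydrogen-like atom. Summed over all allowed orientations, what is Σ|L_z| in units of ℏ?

Σ|L_z| = 12 ℏ

For 4f, l = 3.
The allowed m_l values are -3, -2, -1, 0, 1, 2, 3.
Σ|m_l| = 2(1+2+…+3) = 12.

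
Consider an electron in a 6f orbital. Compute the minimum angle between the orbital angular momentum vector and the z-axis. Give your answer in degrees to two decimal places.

θ_min ≈ 30.00°

The 6f subshell has l = 3.
|L|² = l(l+1)ℏ² = 12ℏ², so |L| = 2√3 ℏ.
The smallest angle corresponds to the largest L_z, i.e. m_l = l = 3, giving L_z = 3ℏ.
cos θ_min = 3/√12, so θ_min ≈ 30.00°.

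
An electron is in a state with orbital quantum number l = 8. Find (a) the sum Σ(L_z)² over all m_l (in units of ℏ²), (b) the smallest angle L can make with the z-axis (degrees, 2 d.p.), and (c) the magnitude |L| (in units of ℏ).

Σ m_l² = 408, so Σ(L_z)² = 408 ℏ².
cos θ_min = 8/√72, so θ_min ≈ 19.47°.
|L| = ℏ√(8·9) = 6√2 ℏ ≈ 8.485ℏ.

Σ(L_z)² = 408 ℏ²; θ_min ≈ 19.47°; |L| = 6√2 ℏ ≈ 8.485ℏ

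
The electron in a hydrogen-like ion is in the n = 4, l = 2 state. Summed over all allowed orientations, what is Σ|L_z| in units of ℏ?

Σ|L_z| = 6 ℏ

The allowed m_l values are -2, -1, 0, 1, 2.
Σ|m_l| = 2·2(2+1)/2 = 6.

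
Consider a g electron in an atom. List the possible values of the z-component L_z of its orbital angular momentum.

A g state has l = 4.
L_z = m_l ℏ with m_l ranging from −l to +l in integer steps.
For l = 4: m_l ∈ {-4, -3, -2, -1, 0, 1, 2, 3, 4}.

L_z ∈ {−4ℏ, −3ℏ, −2ℏ, −ℏ, 0, ℏ, 2ℏ, 3ℏ, 4ℏ}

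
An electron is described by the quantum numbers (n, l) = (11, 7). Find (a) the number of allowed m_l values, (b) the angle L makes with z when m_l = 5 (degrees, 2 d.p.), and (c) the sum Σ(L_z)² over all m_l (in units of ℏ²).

15 values; θ(m_l=5) ≈ 48.08°; Σ(L_z)² = 280 ℏ²

There are 2l+1 = 15 values of m_l.
For m_l = 5: cos θ = 5/√56, θ ≈ 48.08°.
Σ m_l² = 280, so Σ(L_z)² = 280 ℏ².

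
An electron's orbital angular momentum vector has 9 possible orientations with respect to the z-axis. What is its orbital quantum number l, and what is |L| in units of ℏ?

Since there are 2l+1 = 9 values of m_l, l = 4.
Then |L| = √(l(l+1)) ℏ = 2√5 ℏ.

l = 4, |L| = 2√5 ℏ ≈ 4.472ℏ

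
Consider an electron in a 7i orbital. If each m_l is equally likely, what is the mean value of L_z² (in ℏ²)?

⟨L_z²⟩ = 14 ℏ²

For 7i, l = 6.
The allowed m_l values are -6, -5, -4, -3, -2, -1, 0, 1, 2, 3, 4, 5, 6.
Average of L_z² over 13 states: 182/13 ℏ² = 14 ℏ².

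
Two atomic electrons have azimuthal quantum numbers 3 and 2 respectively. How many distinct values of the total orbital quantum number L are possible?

5

Angular momentum addition gives L = |l₁ − l₂|, …, l₁ + l₂.
L ∈ {1, 2, 3, 4, 5}.
That is 5 values.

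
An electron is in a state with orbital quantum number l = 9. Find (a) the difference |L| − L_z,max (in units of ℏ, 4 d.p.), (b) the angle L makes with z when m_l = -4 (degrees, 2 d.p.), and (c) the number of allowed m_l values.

|L| − L_z,max = (3√10 − 9)ℏ ≈ 0.4868ℏ.
For m_l = -4: cos θ = -4/√90, θ ≈ 114.94°.
There are 2l+1 = 19 values of m_l.

|L|−L_z,max ≈ 0.4868ℏ; θ(m_l=-4) ≈ 114.94°; 19 values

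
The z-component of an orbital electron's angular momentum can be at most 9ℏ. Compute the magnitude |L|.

|L| = 3√10 ℏ ≈ 9.487ℏ

The maximum L_z equals lℏ, giving l = 9.
Then |L| = ℏ√(9·10) = 3√10 ℏ.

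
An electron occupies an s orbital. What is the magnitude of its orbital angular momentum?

|L| = 0

An s state has l = 0.
|L| = ℏ√(l(l+1)) = ℏ√0 = 0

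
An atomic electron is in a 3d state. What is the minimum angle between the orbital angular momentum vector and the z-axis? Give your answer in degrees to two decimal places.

θ_min ≈ 35.26°

3d means n = 3, l = 2.
|L|² = l(l+1)ℏ² = 6ℏ², so |L| = √6 ℏ.
The smallest angle corresponds to the largest L_z, i.e. m_l = l = 2, giving L_z = 2ℏ.
cos θ_min = 2/√6, so θ_min ≈ 35.26°.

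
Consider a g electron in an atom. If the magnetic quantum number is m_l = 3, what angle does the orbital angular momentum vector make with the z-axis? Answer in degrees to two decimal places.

For a g orbital, l = 4.
|L| = √(l(l+1)) ℏ = 2√5 ℏ.
L_z = m_l ℏ = 3ℏ.
cos θ = L_z/|L| = 3/√20, so θ ≈ 47.87°.

θ ≈ 47.87°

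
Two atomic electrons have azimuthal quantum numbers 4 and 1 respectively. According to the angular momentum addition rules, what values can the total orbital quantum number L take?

L runs from |4 − 1| = 3 to 4 + 1 = 5.
L ∈ {3, 4, 5}.

L = 3, 4, 5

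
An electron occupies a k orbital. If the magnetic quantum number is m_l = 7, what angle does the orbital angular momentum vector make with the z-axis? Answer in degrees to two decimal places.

K corresponds to l = 7.
|L|² = l(l+1)ℏ² = 56ℏ², so |L| = 2√14 ℏ.
L_z = m_l ℏ = 7ℏ.
cos θ = L_z/|L| = 7/√56, so θ ≈ 20.70°.

θ ≈ 20.70°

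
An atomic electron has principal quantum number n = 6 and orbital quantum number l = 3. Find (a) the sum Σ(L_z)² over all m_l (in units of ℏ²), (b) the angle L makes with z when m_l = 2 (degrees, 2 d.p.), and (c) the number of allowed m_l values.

Σ m_l² = 28, so Σ(L_z)² = 28 ℏ².
For m_l = 2: cos θ = 2/√12, θ ≈ 54.74°.
There are 2l+1 = 7 values of m_l.

Σ(L_z)² = 28 ℏ²; θ(m_l=2) ≈ 54.74°; 7 values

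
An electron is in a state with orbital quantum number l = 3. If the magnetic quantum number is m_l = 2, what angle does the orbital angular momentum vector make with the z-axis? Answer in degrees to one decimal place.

|L| = √(l(l+1)) ℏ = 2√3 ℏ.
L_z = m_l ℏ = 2ℏ.
cos θ = L_z/|L| = 2/√12, so θ ≈ 54.7°.

θ ≈ 54.7°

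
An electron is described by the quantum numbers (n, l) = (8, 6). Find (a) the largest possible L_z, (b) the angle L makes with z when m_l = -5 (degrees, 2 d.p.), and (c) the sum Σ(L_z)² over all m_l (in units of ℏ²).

L_z,max = lℏ = 6ℏ.
For m_l = -5: cos θ = -5/√42, θ ≈ 140.49°.
Σ m_l² = 182, so Σ(L_z)² = 182 ℏ².

L_z,max = 6ℏ; θ(m_l=-5) ≈ 140.49°; Σ(L_z)² = 182 ℏ²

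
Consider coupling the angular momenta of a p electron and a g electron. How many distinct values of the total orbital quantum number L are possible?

3

L runs from |1 − 4| = 3 to 1 + 4 = 5.
Allowed values: L = 3, 4, 5.
That is 3 values.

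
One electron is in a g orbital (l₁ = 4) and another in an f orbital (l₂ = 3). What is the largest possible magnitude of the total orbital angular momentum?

|L_tot|_max = 2√14 ℏ ≈ 7.483ℏ

L runs from |4 − 3| = 1 to 4 + 3 = 7.
Allowed values: L = 1, 2, 3, 4, 5, 6, 7.
The largest magnitude corresponds to L = 7: |L_tot| = ℏ√(7·8) = 2√14 ℏ.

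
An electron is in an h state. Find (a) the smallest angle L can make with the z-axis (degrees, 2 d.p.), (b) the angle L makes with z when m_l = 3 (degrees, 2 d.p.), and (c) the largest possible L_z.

θ_min ≈ 24.09°; θ(m_l=3) ≈ 56.79°; L_z,max = 5ℏ

For an h orbital, l = 5.
cos θ_min = 5/√30, so θ_min ≈ 24.09°.
For m_l = 3: cos θ = 3/√30, θ ≈ 56.79°.
L_z,max = lℏ = 5ℏ.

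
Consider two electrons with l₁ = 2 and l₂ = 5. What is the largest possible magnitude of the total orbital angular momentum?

L runs from |2 − 5| = 3 to 2 + 5 = 7.
Allowed values: L = 3, 4, 5, 6, 7.
The largest magnitude corresponds to L = 7: |L_tot| = ℏ√(7·8) = 2√14 ℏ.

|L_tot|_max = 2√14 ℏ ≈ 7.483ℏ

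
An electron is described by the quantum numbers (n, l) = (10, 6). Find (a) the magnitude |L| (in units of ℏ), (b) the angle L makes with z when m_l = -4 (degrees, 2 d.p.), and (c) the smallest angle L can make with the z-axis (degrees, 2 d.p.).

|L| = ℏ√(6·7) = √42 ℏ ≈ 6.481ℏ.
For m_l = -4: cos θ = -4/√42, θ ≈ 128.11°.
cos θ_min = 6/√42, so θ_min ≈ 22.21°.

|L| = √42 ℏ ≈ 6.481ℏ; θ(m_l=-4) ≈ 128.11°; θ_min ≈ 22.21°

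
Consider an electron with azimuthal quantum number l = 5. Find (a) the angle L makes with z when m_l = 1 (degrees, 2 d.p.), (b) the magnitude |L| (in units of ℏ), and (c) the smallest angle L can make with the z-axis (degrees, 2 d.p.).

θ(m_l=1) ≈ 79.48°; |L| = √30 ℏ ≈ 5.477ℏ; θ_min ≈ 24.09°

For m_l = 1: cos θ = 1/√30, θ ≈ 79.48°.
|L| = ℏ√(5·6) = √30 ℏ ≈ 5.477ℏ.
cos θ_min = 5/√30, so θ_min ≈ 24.09°.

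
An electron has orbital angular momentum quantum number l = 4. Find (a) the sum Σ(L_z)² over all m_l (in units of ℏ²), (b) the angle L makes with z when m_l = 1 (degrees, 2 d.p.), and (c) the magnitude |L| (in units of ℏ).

Σ(L_z)² = 60 ℏ²; θ(m_l=1) ≈ 77.08°; |L| = 2√5 ℏ ≈ 4.472ℏ

Σ m_l² = 60, so Σ(L_z)² = 60 ℏ².
For m_l = 1: cos θ = 1/√20, θ ≈ 77.08°.
|L| = ℏ√(4·5) = 2√5 ℏ ≈ 4.472ℏ.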